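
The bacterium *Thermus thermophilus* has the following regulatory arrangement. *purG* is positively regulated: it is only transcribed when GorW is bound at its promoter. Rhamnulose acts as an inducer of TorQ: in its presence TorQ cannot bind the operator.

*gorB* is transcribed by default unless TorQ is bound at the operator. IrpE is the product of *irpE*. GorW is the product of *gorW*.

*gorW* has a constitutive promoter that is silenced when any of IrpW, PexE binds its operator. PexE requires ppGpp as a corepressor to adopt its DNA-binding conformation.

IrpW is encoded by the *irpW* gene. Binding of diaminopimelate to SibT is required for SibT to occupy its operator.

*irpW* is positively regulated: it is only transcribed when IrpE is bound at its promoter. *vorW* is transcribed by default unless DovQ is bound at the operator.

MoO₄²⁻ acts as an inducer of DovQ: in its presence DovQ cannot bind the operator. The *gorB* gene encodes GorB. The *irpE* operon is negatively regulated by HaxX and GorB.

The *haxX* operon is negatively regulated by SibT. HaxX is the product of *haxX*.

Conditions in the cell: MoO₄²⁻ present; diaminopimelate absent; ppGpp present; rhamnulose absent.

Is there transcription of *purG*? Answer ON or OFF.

OFF

Diaminopimelate is absent, so SibT is inactive.
With no repressor bound, *haxX* is transcribed.
So HaxX is produced and active.
Rhamnulose is absent, so TorQ is active.
With repressor TorQ bound, *gorB* is not transcribed.
So GorB is not produced.
With repressor HaxX bound, *irpE* is not transcribed.
So IrpE is not produced.
Required activator IrpE is absent, so *irpW* is not transcribed.
So IrpW is not produced.
ppGpp is present, so PexE is active.
With repressor PexE bound, *gorW* is not transcribed.
So GorW is not produced.
Required activator GorW is absent, so *purG* is not transcribed.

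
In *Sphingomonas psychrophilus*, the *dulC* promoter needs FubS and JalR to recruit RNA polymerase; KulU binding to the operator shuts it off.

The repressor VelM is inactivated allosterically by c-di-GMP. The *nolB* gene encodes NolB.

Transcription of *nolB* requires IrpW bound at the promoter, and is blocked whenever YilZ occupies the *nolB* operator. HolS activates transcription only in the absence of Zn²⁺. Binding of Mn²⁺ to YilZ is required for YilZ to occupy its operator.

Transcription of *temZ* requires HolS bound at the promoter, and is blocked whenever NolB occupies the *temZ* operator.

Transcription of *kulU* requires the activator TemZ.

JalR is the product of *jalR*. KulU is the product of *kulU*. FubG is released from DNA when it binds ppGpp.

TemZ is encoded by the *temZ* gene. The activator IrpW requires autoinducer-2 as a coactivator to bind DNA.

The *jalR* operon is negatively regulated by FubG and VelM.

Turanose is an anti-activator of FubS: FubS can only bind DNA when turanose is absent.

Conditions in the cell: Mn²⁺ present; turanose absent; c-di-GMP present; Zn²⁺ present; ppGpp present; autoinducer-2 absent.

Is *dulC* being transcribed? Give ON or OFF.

ON

Turanose is absent, so FubS is active.
Autoinducer-2 is absent, so IrpW is inactive.
Mn²⁺ is present, so YilZ is active.
With repressor YilZ bound, *nolB* is not transcribed.
So NolB is not produced.
Zn²⁺ is present, so HolS is inactive.
Required activator HolS is absent, so *temZ* is not transcribed.
So TemZ is not produced.
Required activator TemZ is absent, so *kulU* is not transcribed.
So KulU is not produced.
ppGpp is present, so FubG is inactive.
c-di-GMP is present, so VelM is inactive.
With no repressor bound, *jalR* is transcribed.
So JalR is produced and active.
No repressor is bound and FubS and JalR are active, so *dulC* is transcribed.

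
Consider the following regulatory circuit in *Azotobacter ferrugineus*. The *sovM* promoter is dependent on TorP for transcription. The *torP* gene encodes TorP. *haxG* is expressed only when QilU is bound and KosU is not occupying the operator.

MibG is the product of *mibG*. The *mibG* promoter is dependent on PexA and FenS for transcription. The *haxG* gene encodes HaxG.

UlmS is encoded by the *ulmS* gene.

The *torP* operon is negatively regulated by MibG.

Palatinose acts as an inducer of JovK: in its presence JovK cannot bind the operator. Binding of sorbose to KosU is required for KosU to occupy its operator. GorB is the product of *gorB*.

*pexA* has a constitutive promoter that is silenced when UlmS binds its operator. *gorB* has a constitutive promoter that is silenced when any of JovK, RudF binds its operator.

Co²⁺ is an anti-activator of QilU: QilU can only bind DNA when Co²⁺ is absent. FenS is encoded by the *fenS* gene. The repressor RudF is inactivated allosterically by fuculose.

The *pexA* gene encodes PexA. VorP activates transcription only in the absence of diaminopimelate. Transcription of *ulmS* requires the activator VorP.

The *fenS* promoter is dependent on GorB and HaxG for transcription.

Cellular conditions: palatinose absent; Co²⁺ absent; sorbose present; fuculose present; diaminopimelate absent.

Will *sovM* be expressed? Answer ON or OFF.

Diaminopimelate is absent, so VorP is active.
No repressor is bound and VorP is active, so *ulmS* is transcribed.
So UlmS is produced and active.
With repressor UlmS bound, *pexA* is not transcribed.
So PexA is not produced.
Palatinose is absent, so JovK is active.
Fuculose is present, so RudF is inactive.
With repressor JovK bound, *gorB* is not transcribed.
So GorB is not produced.
Co²⁺ is absent, so QilU is active.
Sorbose is present, so KosU is active.
With repressor KosU bound, *haxG* is not transcribed.
So HaxG is not produced.
Required activator GorB is absent, so *fenS* is not transcribed.
So FenS is not produced.
Required activator PexA is absent, so *mibG* is not transcribed.
So MibG is not produced.
With no repressor bound, *torP* is transcribed.
So TorP is produced and active.
No repressor is bound and TorP is active, so *sovM* is transcribed.

ON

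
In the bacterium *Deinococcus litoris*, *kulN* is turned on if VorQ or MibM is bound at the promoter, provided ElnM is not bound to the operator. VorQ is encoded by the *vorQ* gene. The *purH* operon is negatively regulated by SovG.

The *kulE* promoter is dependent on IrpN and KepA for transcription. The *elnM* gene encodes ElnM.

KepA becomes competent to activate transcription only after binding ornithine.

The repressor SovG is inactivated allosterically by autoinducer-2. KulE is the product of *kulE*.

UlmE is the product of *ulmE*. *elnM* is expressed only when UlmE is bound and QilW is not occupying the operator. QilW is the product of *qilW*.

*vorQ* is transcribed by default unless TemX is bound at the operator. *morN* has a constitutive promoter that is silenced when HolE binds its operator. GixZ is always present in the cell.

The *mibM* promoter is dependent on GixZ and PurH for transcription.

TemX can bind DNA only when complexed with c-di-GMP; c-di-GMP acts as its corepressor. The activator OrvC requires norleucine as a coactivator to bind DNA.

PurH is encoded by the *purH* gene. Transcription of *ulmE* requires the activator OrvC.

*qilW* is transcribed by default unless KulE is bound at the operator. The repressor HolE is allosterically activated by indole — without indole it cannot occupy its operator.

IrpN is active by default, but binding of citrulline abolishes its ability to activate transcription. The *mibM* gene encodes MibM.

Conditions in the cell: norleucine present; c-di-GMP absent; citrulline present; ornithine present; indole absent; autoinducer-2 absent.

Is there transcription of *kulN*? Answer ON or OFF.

c-di-GMP is absent, so TemX is inactive.
With no repressor bound, *vorQ* is transcribed.
So VorQ is produced and active.
GixZ is produced constitutively and is active.
Autoinducer-2 is absent, so SovG is active.
With repressor SovG bound, *purH* is not transcribed.
So PurH is not produced.
Required activator PurH is absent, so *mibM* is not transcribed.
So MibM is not produced.
Norleucine is present, so OrvC is active.
No repressor is bound and OrvC is active, so *ulmE* is transcribed.
So UlmE is produced and active.
Citrulline is present, so IrpN is inactive.
Ornithine is present, so KepA is active.
Required activator IrpN is absent, so *kulE* is not transcribed.
So KulE is not produced.
With no repressor bound, *qilW* is transcribed.
So QilW is produced and active.
With repressor QilW bound, *elnM* is not transcribed.
So ElnM is not produced.
Activator VorQ is present, so *kulN* is transcribed.

ON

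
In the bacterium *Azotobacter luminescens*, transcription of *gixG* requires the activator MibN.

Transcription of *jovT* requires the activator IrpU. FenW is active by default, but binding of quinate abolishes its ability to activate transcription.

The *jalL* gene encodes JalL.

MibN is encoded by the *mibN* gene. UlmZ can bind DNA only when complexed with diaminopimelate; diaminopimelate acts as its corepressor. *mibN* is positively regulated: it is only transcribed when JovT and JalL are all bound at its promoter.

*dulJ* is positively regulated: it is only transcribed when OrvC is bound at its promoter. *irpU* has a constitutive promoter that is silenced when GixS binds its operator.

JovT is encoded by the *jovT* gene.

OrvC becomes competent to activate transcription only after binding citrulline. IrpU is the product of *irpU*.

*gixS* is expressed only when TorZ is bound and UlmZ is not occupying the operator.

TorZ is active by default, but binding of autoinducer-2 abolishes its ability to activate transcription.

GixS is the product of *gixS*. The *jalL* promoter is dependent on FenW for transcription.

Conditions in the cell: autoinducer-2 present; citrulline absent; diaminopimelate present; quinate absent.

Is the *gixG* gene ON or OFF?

Autoinducer-2 is present, so TorZ is inactive.
Diaminopimelate is present, so UlmZ is active.
With repressor UlmZ bound, *gixS* is not transcribed.
So GixS is not produced.
With no repressor bound, *irpU* is transcribed.
So IrpU is produced and active.
No repressor is bound and IrpU is active, so *jovT* is transcribed.
So JovT is produced and active.
Quinate is absent, so FenW is active.
No repressor is bound and FenW is active, so *jalL* is transcribed.
So JalL is produced and active.
No repressor is bound and JovT and JalL are active, so *mibN* is transcribed.
So MibN is produced and active.
No repressor is bound and MibN is active, so *gixG* is transcribed.

ON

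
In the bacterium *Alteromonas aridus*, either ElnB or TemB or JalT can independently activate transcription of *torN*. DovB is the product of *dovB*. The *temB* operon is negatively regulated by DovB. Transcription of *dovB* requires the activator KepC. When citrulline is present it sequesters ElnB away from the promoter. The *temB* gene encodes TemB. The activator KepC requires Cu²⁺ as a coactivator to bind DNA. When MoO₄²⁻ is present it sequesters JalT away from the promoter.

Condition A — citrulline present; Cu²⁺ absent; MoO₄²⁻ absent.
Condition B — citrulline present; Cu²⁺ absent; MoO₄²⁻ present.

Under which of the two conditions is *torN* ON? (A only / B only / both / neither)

Condition A:
Citrulline is present, so ElnB is inactive.
Cu²⁺ is absent, so KepC is inactive.
Required activator KepC is absent, so *dovB* is not transcribed.
So DovB is not produced.
With no repressor bound, *temB* is transcribed.
So TemB is produced and active.
MoO₄²⁻ is absent, so JalT is active.
Activator TemB is present, so *torN* is transcribed.
→ *torN* is ON in A.
Condition B:
Citrulline is present, so ElnB is inactive.
Cu²⁺ is absent, so KepC is inactive.
Required activator KepC is absent, so *dovB* is not transcribed.
So DovB is not produced.
With no repressor bound, *temB* is transcribed.
So TemB is produced and active.
MoO₄²⁻ is present, so JalT is inactive.
Activator TemB is present, so *torN* is transcribed.
→ *torN* is ON in B.

both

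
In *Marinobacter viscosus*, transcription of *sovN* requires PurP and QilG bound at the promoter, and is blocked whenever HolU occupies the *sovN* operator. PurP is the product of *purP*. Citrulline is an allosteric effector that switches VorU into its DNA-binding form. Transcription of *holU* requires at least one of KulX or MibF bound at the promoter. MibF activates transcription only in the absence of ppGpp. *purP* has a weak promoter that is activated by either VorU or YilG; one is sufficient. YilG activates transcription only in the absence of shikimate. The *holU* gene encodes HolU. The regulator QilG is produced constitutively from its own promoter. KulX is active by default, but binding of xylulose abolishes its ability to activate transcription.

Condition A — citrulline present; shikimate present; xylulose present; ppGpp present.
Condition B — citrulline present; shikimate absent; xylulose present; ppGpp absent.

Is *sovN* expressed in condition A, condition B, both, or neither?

A only

Condition A:
Citrulline is present, so VorU is active.
Shikimate is present, so YilG is inactive.
Activator VorU is present, so *purP* is transcribed.
So PurP is produced and active.
Xylulose is present, so KulX is inactive.
ppGpp is present, so MibF is inactive.
No activator is available at the *holU* promoter, so *holU* is not transcribed.
So HolU is not produced.
QilG is produced constitutively and is active.
No repressor is bound and PurP and QilG are active, so *sovN* is transcribed.
→ *sovN* is ON in A.
Condition B:
Citrulline is present, so VorU is active.
Shikimate is absent, so YilG is active.
Activator VorU is present, so *purP* is transcribed.
So PurP is produced and active.
Xylulose is present, so KulX is inactive.
ppGpp is absent, so MibF is active.
Activator MibF is present, so *holU* is transcribed.
So HolU is produced and active.
QilG is produced constitutively and is active.
With repressor HolU bound, *sovN* is not transcribed.
→ *sovN* is OFF in B.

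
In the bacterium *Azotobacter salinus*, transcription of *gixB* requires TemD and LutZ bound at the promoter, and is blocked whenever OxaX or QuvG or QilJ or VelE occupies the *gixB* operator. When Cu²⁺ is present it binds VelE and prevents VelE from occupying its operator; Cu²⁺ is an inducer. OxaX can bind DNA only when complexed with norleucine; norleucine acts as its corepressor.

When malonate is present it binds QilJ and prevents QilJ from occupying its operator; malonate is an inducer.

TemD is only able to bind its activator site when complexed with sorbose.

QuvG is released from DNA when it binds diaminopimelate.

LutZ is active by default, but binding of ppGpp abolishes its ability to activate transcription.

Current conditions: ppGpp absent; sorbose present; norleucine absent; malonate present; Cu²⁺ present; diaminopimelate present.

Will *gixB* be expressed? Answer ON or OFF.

ON

Sorbose is present, so TemD is active.
Norleucine is absent, so OxaX is inactive.
ppGpp is absent, so LutZ is active.
Diaminopimelate is present, so QuvG is inactive.
Malonate is present, so QilJ is inactive.
Cu²⁺ is present, so VelE is inactive.
No repressor is bound and TemD and LutZ are active, so *gixB* is transcribed.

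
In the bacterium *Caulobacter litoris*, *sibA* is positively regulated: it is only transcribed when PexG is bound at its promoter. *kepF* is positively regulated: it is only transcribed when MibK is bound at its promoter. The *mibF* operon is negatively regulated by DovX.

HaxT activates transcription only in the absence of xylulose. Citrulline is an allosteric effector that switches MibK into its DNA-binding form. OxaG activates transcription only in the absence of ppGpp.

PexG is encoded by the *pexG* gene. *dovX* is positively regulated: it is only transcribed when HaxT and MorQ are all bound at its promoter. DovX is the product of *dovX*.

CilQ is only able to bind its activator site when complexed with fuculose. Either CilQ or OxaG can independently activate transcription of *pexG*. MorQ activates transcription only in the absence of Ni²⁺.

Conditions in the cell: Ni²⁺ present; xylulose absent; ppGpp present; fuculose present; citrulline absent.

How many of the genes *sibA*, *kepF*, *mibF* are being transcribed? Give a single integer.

Fuculose is present, so CilQ is active.
ppGpp is present, so OxaG is inactive.
Activator CilQ is present, so *pexG* is transcribed.
So PexG is produced and active.
No repressor is bound and PexG is active, so *sibA* is transcribed.
→ *sibA* is ON.
Citrulline is absent, so MibK is inactive.
Required activator MibK is absent, so *kepF* is not transcribed.
→ *kepF* is OFF.
Xylulose is absent, so HaxT is active.
Ni²⁺ is present, so MorQ is inactive.
Required activator MorQ is absent, so *dovX* is not transcribed.
So DovX is not produced.
With no repressor bound, *mibF* is transcribed.
→ *mibF* is ON.
2 of the 3 genes are transcribed.

2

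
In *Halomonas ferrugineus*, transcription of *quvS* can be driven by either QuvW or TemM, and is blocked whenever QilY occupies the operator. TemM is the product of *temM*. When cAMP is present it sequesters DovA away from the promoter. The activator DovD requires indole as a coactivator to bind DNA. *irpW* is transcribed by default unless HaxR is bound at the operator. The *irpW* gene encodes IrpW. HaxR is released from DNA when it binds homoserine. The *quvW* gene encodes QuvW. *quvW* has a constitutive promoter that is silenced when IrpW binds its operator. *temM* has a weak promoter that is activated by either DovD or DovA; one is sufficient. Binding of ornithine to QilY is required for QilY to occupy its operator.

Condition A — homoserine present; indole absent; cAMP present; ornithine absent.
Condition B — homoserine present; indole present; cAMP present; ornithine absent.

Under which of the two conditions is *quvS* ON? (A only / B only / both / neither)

B only

Condition A:
Homoserine is present, so HaxR is inactive.
With no repressor bound, *irpW* is transcribed.
So IrpW is produced and active.
With repressor IrpW bound, *quvW* is not transcribed.
So QuvW is not produced.
Indole is absent, so DovD is inactive.
cAMP is present, so DovA is inactive.
No activator is available at the *temM* promoter, so *temM* is not transcribed.
So TemM is not produced.
Ornithine is absent, so QilY is inactive.
No activator is available at the *quvS* promoter, so *quvS* is not transcribed.
→ *quvS* is OFF in A.
Condition B:
Homoserine is present, so HaxR is inactive.
With no repressor bound, *irpW* is transcribed.
So IrpW is produced and active.
With repressor IrpW bound, *quvW* is not transcribed.
So QuvW is not produced.
Indole is present, so DovD is active.
cAMP is present, so DovA is inactive.
Activator DovD is present, so *temM* is transcribed.
So TemM is produced and active.
Ornithine is absent, so QilY is inactive.
Activator TemM is present, so *quvS* is transcribed.
→ *quvS* is ON in B.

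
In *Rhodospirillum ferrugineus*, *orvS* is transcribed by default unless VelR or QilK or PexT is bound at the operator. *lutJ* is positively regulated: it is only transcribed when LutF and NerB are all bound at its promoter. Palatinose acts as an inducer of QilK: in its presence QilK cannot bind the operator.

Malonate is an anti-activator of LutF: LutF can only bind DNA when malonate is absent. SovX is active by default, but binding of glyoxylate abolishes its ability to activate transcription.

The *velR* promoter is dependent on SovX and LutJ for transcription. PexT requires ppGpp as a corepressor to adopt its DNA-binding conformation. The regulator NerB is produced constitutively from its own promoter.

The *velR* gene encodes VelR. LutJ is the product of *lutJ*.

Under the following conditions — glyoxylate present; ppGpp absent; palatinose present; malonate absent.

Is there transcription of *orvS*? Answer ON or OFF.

Glyoxylate is present, so SovX is inactive.
Malonate is absent, so LutF is active.
NerB is produced constitutively and is active.
No repressor is bound and LutF and NerB are active, so *lutJ* is transcribed.
So LutJ is produced and active.
Required activator SovX is absent, so *velR* is not transcribed.
So VelR is not produced.
Palatinose is present, so QilK is inactive.
ppGpp is absent, so PexT is inactive.
With no repressor bound, *orvS* is transcribed.

ON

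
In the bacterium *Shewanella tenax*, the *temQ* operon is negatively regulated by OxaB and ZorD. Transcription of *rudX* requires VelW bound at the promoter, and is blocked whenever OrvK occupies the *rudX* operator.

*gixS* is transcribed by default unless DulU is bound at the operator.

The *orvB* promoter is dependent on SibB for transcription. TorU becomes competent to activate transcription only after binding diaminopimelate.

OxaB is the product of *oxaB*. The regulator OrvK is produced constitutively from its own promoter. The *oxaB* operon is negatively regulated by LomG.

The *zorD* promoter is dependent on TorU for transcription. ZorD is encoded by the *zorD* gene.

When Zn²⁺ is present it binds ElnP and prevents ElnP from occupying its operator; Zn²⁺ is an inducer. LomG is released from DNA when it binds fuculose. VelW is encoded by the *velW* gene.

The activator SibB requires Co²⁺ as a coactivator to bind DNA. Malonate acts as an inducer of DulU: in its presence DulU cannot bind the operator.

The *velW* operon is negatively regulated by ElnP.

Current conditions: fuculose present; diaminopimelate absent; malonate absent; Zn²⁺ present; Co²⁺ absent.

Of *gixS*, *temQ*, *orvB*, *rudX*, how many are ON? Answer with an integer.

Malonate is absent, so DulU is active.
With repressor DulU bound, *gixS* is not transcribed.
→ *gixS* is OFF.
Fuculose is present, so LomG is inactive.
With no repressor bound, *oxaB* is transcribed.
So OxaB is produced and active.
Diaminopimelate is absent, so TorU is inactive.
Required activator TorU is absent, so *zorD* is not transcribed.
So ZorD is not produced.
With repressor OxaB bound, *temQ* is not transcribed.
→ *temQ* is OFF.
Co²⁺ is absent, so SibB is inactive.
Required activator SibB is absent, so *orvB* is not transcribed.
→ *orvB* is OFF.
OrvK is produced constitutively and is active.
Zn²⁺ is present, so ElnP is inactive.
With no repressor bound, *velW* is transcribed.
So VelW is produced and active.
With repressor OrvK bound, *rudX* is not transcribed.
→ *rudX* is OFF.
0 of the 4 genes are transcribed.

0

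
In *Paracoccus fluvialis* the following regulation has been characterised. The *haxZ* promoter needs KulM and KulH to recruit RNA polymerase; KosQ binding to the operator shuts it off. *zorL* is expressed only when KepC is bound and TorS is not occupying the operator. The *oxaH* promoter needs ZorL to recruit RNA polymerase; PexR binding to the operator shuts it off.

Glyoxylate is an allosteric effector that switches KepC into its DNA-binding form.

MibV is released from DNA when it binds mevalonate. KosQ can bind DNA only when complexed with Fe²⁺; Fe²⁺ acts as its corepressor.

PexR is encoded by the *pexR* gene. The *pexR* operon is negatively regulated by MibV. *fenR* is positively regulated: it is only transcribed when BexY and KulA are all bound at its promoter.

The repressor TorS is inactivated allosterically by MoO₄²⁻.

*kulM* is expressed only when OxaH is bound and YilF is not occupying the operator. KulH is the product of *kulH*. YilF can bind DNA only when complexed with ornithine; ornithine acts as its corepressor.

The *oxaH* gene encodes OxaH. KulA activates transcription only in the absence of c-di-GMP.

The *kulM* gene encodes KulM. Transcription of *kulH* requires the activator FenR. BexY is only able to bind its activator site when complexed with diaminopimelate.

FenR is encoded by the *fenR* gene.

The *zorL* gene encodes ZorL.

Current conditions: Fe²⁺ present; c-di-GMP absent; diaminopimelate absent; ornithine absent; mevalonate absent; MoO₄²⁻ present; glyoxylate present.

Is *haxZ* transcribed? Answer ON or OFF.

Fe²⁺ is present, so KosQ is active.
Ornithine is absent, so YilF is inactive.
Glyoxylate is present, so KepC is active.
MoO₄²⁻ is present, so TorS is inactive.
No repressor is bound and KepC is active, so *zorL* is transcribed.
So ZorL is produced and active.
Mevalonate is absent, so MibV is active.
With repressor MibV bound, *pexR* is not transcribed.
So PexR is not produced.
No repressor is bound and ZorL is active, so *oxaH* is transcribed.
So OxaH is produced and active.
No repressor is bound and OxaH is active, so *kulM* is transcribed.
So KulM is produced and active.
Diaminopimelate is absent, so BexY is inactive.
c-di-GMP is absent, so KulA is active.
Required activator BexY is absent, so *fenR* is not transcribed.
So FenR is not produced.
Required activator FenR is absent, so *kulH* is not transcribed.
So KulH is not produced.
With repressor KosQ bound, *haxZ* is not transcribed.

OFF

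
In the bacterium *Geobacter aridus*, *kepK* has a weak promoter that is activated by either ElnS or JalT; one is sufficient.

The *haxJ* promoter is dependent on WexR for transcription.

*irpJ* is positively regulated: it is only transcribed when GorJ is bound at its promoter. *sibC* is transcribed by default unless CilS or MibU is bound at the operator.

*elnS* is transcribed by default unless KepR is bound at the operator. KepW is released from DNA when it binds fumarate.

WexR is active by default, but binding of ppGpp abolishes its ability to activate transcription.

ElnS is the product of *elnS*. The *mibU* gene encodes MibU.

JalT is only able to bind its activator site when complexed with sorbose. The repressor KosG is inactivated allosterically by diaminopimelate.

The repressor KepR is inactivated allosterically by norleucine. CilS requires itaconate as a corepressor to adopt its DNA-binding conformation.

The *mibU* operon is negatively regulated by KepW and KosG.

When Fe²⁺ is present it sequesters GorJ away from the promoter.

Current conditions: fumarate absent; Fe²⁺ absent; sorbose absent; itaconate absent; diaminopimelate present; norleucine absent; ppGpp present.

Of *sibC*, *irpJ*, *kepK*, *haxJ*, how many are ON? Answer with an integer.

2

Itaconate is absent, so CilS is inactive.
Fumarate is absent, so KepW is active.
Diaminopimelate is present, so KosG is inactive.
With repressor KepW bound, *mibU* is not transcribed.
So MibU is not produced.
With no repressor bound, *sibC* is transcribed.
→ *sibC* is ON.
Fe²⁺ is absent, so GorJ is active.
No repressor is bound and GorJ is active, so *irpJ* is transcribed.
→ *irpJ* is ON.
Norleucine is absent, so KepR is active.
With repressor KepR bound, *elnS* is not transcribed.
So ElnS is not produced.
Sorbose is absent, so JalT is inactive.
No activator is available at the *kepK* promoter, so *kepK* is not transcribed.
→ *kepK* is OFF.
ppGpp is present, so WexR is inactive.
Required activator WexR is absent, so *haxJ* is not transcribed.
→ *haxJ* is OFF.
2 of the 4 genes are transcribed.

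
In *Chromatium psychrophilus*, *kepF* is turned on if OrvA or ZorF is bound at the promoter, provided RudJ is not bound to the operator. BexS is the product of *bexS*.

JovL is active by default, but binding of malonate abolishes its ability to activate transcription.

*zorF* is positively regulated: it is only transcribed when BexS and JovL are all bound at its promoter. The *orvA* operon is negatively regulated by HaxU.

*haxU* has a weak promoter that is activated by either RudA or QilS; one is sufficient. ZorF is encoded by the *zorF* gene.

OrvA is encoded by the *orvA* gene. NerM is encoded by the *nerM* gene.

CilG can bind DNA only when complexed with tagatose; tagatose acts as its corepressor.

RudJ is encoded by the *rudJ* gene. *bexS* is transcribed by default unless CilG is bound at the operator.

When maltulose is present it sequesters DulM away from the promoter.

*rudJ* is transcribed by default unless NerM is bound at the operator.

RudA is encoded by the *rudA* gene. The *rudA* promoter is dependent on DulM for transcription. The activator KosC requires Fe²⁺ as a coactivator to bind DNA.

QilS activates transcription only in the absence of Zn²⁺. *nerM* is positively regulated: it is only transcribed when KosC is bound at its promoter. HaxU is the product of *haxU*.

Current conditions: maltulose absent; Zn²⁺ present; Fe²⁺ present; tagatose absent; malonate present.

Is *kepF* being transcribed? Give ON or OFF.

OFF

Maltulose is absent, so DulM is active.
No repressor is bound and DulM is active, so *rudA* is transcribed.
So RudA is produced and active.
Zn²⁺ is present, so QilS is inactive.
Activator RudA is present, so *haxU* is transcribed.
So HaxU is produced and active.
With repressor HaxU bound, *orvA* is not transcribed.
So OrvA is not produced.
Tagatose is absent, so CilG is inactive.
With no repressor bound, *bexS* is transcribed.
So BexS is produced and active.
Malonate is present, so JovL is inactive.
Required activator JovL is absent, so *zorF* is not transcribed.
So ZorF is not produced.
Fe²⁺ is present, so KosC is active.
No repressor is bound and KosC is active, so *nerM* is transcribed.
So NerM is produced and active.
With repressor NerM bound, *rudJ* is not transcribed.
So RudJ is not produced.
No activator is available at the *kepF* promoter, so *kepF* is not transcribed.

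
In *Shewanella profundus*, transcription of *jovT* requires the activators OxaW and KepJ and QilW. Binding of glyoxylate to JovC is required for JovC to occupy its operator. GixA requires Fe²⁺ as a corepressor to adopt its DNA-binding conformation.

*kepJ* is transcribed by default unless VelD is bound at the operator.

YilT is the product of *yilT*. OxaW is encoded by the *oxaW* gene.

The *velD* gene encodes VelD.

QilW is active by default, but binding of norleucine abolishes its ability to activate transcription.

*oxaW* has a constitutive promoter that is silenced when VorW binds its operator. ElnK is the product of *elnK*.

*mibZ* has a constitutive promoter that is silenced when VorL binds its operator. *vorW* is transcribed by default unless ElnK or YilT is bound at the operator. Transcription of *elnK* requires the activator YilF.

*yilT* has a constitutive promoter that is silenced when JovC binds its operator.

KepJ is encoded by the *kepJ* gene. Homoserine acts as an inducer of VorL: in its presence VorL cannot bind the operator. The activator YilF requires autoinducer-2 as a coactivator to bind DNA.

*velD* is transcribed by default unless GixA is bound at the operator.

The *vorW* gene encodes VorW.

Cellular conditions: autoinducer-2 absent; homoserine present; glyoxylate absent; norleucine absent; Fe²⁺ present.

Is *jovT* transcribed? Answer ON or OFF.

ON

Autoinducer-2 is absent, so YilF is inactive.
Required activator YilF is absent, so *elnK* is not transcribed.
So ElnK is not produced.
Glyoxylate is absent, so JovC is inactive.
With no repressor bound, *yilT* is transcribed.
So YilT is produced and active.
With repressor YilT bound, *vorW* is not transcribed.
So VorW is not produced.
With no repressor bound, *oxaW* is transcribed.
So OxaW is produced and active.
Fe²⁺ is present, so GixA is active.
With repressor GixA bound, *velD* is not transcribed.
So VelD is not produced.
With no repressor bound, *kepJ* is transcribed.
So KepJ is produced and active.
Norleucine is absent, so QilW is active.
No repressor is bound and OxaW and KepJ and QilW are active, so *jovT* is transcribed.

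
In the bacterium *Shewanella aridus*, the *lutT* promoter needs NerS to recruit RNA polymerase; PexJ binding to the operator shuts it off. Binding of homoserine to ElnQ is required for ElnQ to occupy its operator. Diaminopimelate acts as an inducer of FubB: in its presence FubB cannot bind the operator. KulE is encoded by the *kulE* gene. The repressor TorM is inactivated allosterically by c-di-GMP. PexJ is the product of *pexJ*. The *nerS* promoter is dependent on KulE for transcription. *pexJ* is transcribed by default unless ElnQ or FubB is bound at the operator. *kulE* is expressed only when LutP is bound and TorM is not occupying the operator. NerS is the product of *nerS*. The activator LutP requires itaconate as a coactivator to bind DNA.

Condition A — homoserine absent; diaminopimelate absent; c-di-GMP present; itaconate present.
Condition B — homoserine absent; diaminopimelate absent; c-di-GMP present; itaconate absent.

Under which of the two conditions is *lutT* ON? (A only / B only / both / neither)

A only

Condition A:
Homoserine is absent, so ElnQ is inactive.
Diaminopimelate is absent, so FubB is active.
With repressor FubB bound, *pexJ* is not transcribed.
So PexJ is not produced.
c-di-GMP is present, so TorM is inactive.
Itaconate is present, so LutP is active.
No repressor is bound and LutP is active, so *kulE* is transcribed.
So KulE is produced and active.
No repressor is bound and KulE is active, so *nerS* is transcribed.
So NerS is produced and active.
No repressor is bound and NerS is active, so *lutT* is transcribed.
→ *lutT* is ON in A.
Condition B:
Homoserine is absent, so ElnQ is inactive.
Diaminopimelate is absent, so FubB is active.
With repressor FubB bound, *pexJ* is not transcribed.
So PexJ is not produced.
c-di-GMP is present, so TorM is inactive.
Itaconate is absent, so LutP is inactive.
Required activator LutP is absent, so *kulE* is not transcribed.
So KulE is not produced.
Required activator KulE is absent, so *nerS* is not transcribed.
So NerS is not produced.
Required activator NerS is absent, so *lutT* is not transcribed.
→ *lutT* is OFF in B.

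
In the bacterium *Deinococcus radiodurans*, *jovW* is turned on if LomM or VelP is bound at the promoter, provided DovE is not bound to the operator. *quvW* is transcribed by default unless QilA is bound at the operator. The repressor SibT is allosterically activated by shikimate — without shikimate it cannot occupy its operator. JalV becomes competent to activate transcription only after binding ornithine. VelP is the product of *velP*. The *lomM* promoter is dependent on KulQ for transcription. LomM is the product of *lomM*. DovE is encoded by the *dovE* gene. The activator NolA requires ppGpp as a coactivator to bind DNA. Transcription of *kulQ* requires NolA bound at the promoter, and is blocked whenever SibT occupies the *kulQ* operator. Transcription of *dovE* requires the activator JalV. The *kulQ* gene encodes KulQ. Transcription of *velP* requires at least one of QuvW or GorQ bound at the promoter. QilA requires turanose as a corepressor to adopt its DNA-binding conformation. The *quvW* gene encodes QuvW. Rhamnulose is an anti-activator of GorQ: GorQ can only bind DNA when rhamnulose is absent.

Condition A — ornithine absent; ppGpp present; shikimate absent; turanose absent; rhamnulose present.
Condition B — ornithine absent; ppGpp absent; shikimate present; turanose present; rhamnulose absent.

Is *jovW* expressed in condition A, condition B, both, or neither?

both

Condition A:
Ornithine is absent, so JalV is inactive.
Required activator JalV is absent, so *dovE* is not transcribed.
So DovE is not produced.
ppGpp is present, so NolA is active.
Shikimate is absent, so SibT is inactive.
No repressor is bound and NolA is active, so *kulQ* is transcribed.
So KulQ is produced and active.
No repressor is bound and KulQ is active, so *lomM* is transcribed.
So LomM is produced and active.
Turanose is absent, so QilA is inactive.
With no repressor bound, *quvW* is transcribed.
So QuvW is produced and active.
Rhamnulose is present, so GorQ is inactive.
Activator QuvW is present, so *velP* is transcribed.
So VelP is produced and active.
Activator LomM is present, so *jovW* is transcribed.
→ *jovW* is ON in A.
Condition B:
Ornithine is absent, so JalV is inactive.
Required activator JalV is absent, so *dovE* is not transcribed.
So DovE is not produced.
ppGpp is absent, so NolA is inactive.
Shikimate is present, so SibT is active.
With repressor SibT bound, *kulQ* is not transcribed.
So KulQ is not produced.
Required activator KulQ is absent, so *lomM* is not transcribed.
So LomM is not produced.
Turanose is present, so QilA is active.
With repressor QilA bound, *quvW* is not transcribed.
So QuvW is not produced.
Rhamnulose is absent, so GorQ is active.
Activator GorQ is present, so *velP* is transcribed.
So VelP is produced and active.
Activator VelP is present, so *jovW* is transcribed.
→ *jovW* is ON in B.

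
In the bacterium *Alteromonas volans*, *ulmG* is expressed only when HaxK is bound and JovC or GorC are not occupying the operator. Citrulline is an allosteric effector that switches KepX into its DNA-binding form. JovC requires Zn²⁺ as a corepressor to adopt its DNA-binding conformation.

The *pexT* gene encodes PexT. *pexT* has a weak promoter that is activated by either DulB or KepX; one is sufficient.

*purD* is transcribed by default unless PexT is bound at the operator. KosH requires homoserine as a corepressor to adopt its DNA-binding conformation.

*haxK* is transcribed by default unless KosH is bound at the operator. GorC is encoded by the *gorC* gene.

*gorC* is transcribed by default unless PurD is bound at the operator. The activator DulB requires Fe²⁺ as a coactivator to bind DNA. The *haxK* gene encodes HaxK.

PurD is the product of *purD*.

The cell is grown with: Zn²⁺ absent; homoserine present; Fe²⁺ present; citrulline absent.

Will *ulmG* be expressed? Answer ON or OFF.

Zn²⁺ is absent, so JovC is inactive.
Homoserine is present, so KosH is active.
With repressor KosH bound, *haxK* is not transcribed.
So HaxK is not produced.
Fe²⁺ is present, so DulB is active.
Citrulline is absent, so KepX is inactive.
Activator DulB is present, so *pexT* is transcribed.
So PexT is produced and active.
With repressor PexT bound, *purD* is not transcribed.
So PurD is not produced.
With no repressor bound, *gorC* is transcribed.
So GorC is produced and active.
With repressor GorC bound, *ulmG* is not transcribed.

OFF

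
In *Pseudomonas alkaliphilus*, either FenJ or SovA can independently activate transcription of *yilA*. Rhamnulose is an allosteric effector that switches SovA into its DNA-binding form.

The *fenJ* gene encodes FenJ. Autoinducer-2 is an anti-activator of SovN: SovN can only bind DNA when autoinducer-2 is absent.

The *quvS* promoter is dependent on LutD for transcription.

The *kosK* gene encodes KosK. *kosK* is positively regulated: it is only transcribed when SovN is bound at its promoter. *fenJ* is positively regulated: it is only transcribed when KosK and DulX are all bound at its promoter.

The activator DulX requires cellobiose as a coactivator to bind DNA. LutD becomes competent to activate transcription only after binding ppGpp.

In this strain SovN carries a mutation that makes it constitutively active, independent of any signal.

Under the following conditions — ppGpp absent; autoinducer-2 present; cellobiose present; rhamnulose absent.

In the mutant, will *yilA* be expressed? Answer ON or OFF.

SovN is constitutively active in this strain.
No repressor is bound and SovN is active, so *kosK* is transcribed.
So KosK is produced and active.
Cellobiose is present, so DulX is active.
No repressor is bound and KosK and DulX are active, so *fenJ* is transcribed.
So FenJ is produced and active.
Rhamnulose is absent, so SovA is inactive.
Activator FenJ is present, so *yilA* is transcribed.

ON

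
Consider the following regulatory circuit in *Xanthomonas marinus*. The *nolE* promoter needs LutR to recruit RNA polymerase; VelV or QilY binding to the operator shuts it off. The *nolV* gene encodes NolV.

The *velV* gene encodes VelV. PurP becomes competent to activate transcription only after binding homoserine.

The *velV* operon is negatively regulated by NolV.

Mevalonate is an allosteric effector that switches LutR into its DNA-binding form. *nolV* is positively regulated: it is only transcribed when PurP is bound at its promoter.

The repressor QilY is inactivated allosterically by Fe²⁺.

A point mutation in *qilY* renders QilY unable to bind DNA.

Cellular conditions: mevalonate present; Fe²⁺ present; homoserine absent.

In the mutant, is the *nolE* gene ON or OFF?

OFF

Mevalonate is present, so LutR is active.
Homoserine is absent, so PurP is inactive.
Required activator PurP is absent, so *nolV* is not transcribed.
So NolV is not produced.
With no repressor bound, *velV* is transcribed.
So VelV is produced and active.
QilY is non-functional in this strain, so it has no effect.
With repressor VelV bound, *nolE* is not transcribed.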